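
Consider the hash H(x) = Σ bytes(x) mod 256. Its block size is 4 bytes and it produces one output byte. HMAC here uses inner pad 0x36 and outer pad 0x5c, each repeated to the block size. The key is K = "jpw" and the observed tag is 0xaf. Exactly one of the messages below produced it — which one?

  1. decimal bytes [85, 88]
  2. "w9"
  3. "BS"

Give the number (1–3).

1

Key "jpw" = 6a 70 77 is 3 bytes ≤ B = 4; zero-pad to 4 bytes: K' = 6a 70 77 00.
K' ⊕ ipad = 5c 46 41 36; K' ⊕ opad = 36 2c 2b 5c.
m1: inner = H(5c 46 41 36 55 58) = c6; tag = H(36 2c 2b 5c c6) = af ← matches
m2: inner = H(5c 46 41 36 77 39) = c9; tag = H(36 2c 2b 5c c9) = b2
m3: inner = H(5c 46 41 36 42 53) = ae; tag = H(36 2c 2b 5c ae) = 97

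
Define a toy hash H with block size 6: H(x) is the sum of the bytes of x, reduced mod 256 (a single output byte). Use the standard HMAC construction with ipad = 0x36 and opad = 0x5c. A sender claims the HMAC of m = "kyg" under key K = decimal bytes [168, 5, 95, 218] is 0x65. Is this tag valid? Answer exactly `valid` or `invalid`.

invalid

Key decimal bytes [168, 5, 95, 218] = a8 05 5f da is 4 bytes ≤ B = 6; zero-pad to 6 bytes: K' = a8 05 5f da 00 00.
K' ⊕ ipad = 9e 33 69 ec 36 36; K' ⊕ opad = f4 59 03 86 5c 5c.
Inner hash: sum = 158+51+105+236+54+54+107+121+103 = 989; mod 256 = 221 → dd.
Outer hash (recomputed tag): sum = 244+89+3+134+92+92+221 = 875; mod 256 = 107 → 6b.
Recomputed tag = 6b; claimed = 65 → mismatch.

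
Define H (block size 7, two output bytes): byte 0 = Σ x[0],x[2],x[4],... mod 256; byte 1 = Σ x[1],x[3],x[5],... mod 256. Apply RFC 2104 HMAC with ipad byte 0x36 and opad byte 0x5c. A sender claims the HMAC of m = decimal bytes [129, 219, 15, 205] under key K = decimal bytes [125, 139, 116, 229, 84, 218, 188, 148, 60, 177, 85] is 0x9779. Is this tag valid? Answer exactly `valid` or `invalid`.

valid

Key decimal bytes [125, 139, 116, 229, 84, 218, 188, 148, 60, 177, 85] = 7d 8b 74 e5 54 da bc 94 3c b1 55 is 11 bytes > B = 7, so hash it first: H(key) = 92 8f, then zero-pad to 7 bytes: K' = 92 8f 00 00 00 00 00.
K' ⊕ ipad = a4 b9 36 36 36 36 36; K' ⊕ opad = ce d3 5c 5c 5c 5c 5c.
Inner hash: even-index sum = 750 mod 256 = 238; odd-index sum = 437 mod 256 = 181 → ee b5.
Outer hash (recomputed tag): even-index sum = 663 mod 256 = 151; odd-index sum = 633 mod 256 = 121 → 97 79.
Recomputed tag = 9779; claimed = 9779 → match.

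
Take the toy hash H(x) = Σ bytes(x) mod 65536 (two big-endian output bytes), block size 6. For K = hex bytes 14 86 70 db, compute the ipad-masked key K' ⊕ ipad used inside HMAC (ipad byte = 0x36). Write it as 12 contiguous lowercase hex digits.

Key hex bytes 14 86 70 db is 4 bytes ≤ B = 6; zero-pad to 6 bytes: K' = 14 86 70 db 00 00.
XOR each byte with 0x36: 14⊕36=22, 86⊕36=b0, 70⊕36=46, db⊕36=ed, 00⊕36=36, 00⊕36=36.

22b046ed3636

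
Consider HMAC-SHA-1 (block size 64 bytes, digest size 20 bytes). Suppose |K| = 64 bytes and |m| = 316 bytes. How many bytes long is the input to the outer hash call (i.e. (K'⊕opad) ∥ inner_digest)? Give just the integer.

Key is 64 ≤ 64 bytes, zero-padded: |K'| = 64.
Outer input = (K'⊕opad) ∥ H(inner) → 64 + 20 = 84 bytes.

84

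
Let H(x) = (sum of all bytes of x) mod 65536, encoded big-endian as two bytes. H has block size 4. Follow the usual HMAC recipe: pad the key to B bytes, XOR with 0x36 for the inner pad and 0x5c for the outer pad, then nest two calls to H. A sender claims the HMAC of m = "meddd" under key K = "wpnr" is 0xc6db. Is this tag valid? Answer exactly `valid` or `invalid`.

invalid

Key "wpnr" = 77 70 6e 72 is exactly B = 4 bytes: K' = 77 70 6e 72.
K' ⊕ ipad = 41 46 58 44; K' ⊕ opad = 2b 2c 32 2e.
Inner hash: sum = 65+70+88+68+109+101+100+100+100 = 801 → 03 21.
Outer hash (recomputed tag): sum = 43+44+50+46+3+33 = 219 → 00 db.
Recomputed tag = 00db; claimed = c6db → mismatch.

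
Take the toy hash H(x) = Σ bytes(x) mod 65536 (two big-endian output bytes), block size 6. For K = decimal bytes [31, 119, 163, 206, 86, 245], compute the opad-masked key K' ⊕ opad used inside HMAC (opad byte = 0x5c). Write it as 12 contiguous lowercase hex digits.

432bff920aa9

Key decimal bytes [31, 119, 163, 206, 86, 245] = 1f 77 a3 ce 56 f5 is exactly B = 6 bytes: K' = 1f 77 a3 ce 56 f5.
XOR each byte with 0x5c: 1f⊕5c=43, 77⊕5c=2b, a3⊕5c=ff, ce⊕5c=92, 56⊕5c=0a, f5⊕5c=a9.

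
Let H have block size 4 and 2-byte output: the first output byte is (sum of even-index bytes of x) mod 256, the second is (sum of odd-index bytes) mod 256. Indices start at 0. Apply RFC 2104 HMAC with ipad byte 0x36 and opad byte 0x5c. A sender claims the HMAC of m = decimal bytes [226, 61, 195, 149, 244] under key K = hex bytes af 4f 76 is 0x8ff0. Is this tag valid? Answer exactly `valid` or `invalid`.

Key hex bytes af 4f 76 is 3 bytes ≤ B = 4; zero-pad to 4 bytes: K' = af 4f 76 00.
K' ⊕ ipad = 99 79 40 36; K' ⊕ opad = f3 13 2a 5c.
Inner hash: even-index sum = 882 mod 256 = 114; odd-index sum = 385 mod 256 = 129 → 72 81.
Outer hash (recomputed tag): even-index sum = 399 mod 256 = 143; odd-index sum = 240 mod 256 = 240 → 8f f0.
Recomputed tag = 8ff0; claimed = 8ff0 → match.

valid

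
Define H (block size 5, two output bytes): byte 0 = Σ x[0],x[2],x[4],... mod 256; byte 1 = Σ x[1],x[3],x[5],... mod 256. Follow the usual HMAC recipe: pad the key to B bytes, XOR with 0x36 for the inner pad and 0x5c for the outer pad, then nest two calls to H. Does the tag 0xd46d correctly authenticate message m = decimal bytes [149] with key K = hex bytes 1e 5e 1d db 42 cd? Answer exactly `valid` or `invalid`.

Key hex bytes 1e 5e 1d db 42 cd is 6 bytes > B = 5, so hash it first: H(key) = 7d 06, then zero-pad to 5 bytes: K' = 7d 06 00 00 00.
K' ⊕ ipad = 4b 30 36 36 36; K' ⊕ opad = 21 5a 5c 5c 5c.
Inner hash: even-index sum = 183 mod 256 = 183; odd-index sum = 251 mod 256 = 251 → b7 fb.
Outer hash (recomputed tag): even-index sum = 468 mod 256 = 212; odd-index sum = 365 mod 256 = 109 → d4 6d.
Recomputed tag = d46d; claimed = d46d → match.

valid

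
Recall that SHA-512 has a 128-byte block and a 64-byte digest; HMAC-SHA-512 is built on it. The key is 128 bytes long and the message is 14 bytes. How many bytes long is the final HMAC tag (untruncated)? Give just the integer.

64

The tag is one SHA-512 digest: 64 bytes.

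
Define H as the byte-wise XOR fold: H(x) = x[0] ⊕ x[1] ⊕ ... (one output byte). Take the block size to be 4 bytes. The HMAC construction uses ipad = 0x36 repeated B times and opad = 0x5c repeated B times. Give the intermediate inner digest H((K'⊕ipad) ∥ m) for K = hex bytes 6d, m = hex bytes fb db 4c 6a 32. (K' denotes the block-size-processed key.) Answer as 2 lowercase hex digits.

59

Key hex bytes 6d is 1 byte ≤ B = 4; zero-pad to 4 bytes: K' = 6d 00 00 00.
K' ⊕ ipad = 5b 36 36 36.
Inner input = 5b 36 36 36 ∥ fb db 4c 6a 32.
Inner hash: XOR 5b⊕36⊕36⊕36⊕fb⊕db⊕4c⊕6a⊕32 = 59.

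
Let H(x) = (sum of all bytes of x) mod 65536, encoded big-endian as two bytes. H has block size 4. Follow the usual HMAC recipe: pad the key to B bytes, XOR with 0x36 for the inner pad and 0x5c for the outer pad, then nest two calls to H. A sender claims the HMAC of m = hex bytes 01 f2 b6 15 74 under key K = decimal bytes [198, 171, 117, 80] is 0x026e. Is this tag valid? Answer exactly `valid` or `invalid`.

invalid

Key decimal bytes [198, 171, 117, 80] = c6 ab 75 50 is exactly B = 4 bytes: K' = c6 ab 75 50.
K' ⊕ ipad = f0 9d 43 66; K' ⊕ opad = 9a f7 29 0c.
Inner hash: sum = 240+157+67+102+1+242+182+21+116 = 1128 → 04 68.
Outer hash (recomputed tag): sum = 154+247+41+12+4+104 = 562 → 02 32.
Recomputed tag = 0232; claimed = 026e → mismatch.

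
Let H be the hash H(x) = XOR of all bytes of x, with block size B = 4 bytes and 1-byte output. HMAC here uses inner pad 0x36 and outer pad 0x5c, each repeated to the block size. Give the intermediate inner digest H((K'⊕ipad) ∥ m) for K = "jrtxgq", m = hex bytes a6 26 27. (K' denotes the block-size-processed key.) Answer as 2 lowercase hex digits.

a5

Key "jrtxgq" = 6a 72 74 78 67 71 is 6 bytes > B = 4, so hash it first: H(key) = 02, then zero-pad to 4 bytes: K' = 02 00 00 00.
K' ⊕ ipad = 34 36 36 36.
Inner input = 34 36 36 36 ∥ a6 26 27.
Inner hash: XOR 34⊕36⊕36⊕36⊕a6⊕26⊕27 = a5.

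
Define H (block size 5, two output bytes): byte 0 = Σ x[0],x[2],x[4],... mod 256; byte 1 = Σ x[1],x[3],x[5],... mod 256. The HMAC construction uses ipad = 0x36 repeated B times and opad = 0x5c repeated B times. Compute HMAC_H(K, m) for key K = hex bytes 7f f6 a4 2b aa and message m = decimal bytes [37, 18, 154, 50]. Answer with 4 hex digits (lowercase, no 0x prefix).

addc

Key hex bytes 7f f6 a4 2b aa is exactly B = 5 bytes: K' = 7f f6 a4 2b aa.
K' ⊕ ipad = 49 c0 92 1d 9c.  K' ⊕ opad = 23 aa f8 77 f6.
Inner input = (K'⊕ipad) ∥ m = 49 c0 92 1d 9c ∥ 25 12 9a 32.
Inner hash: even-index sum = 443 mod 256 = 187; odd-index sum = 412 mod 256 = 156 → bb 9c.
Outer input = (K'⊕opad) ∥ inner = 23 aa f8 77 f6 ∥ bb 9c.
Outer hash (tag): even-index sum = 685 mod 256 = 173; odd-index sum = 476 mod 256 = 220 → ad dc.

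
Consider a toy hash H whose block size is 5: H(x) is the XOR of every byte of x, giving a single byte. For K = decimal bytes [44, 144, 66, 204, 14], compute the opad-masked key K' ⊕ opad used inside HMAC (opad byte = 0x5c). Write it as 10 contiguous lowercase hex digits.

Key decimal bytes [44, 144, 66, 204, 14] = 2c 90 42 cc 0e is exactly B = 5 bytes: K' = 2c 90 42 cc 0e.
XOR each byte with 0x5c: 2c⊕5c=70, 90⊕5c=cc, 42⊕5c=1e, cc⊕5c=90, 0e⊕5c=52.

70cc1e9052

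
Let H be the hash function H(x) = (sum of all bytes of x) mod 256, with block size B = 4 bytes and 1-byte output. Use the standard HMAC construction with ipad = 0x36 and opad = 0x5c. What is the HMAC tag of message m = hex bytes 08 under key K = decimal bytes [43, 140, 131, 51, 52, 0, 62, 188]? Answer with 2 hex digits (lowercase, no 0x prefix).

32

Key decimal bytes [43, 140, 131, 51, 52, 0, 62, 188] = 2b 8c 83 33 34 00 3e bc is 8 bytes > B = 4, so hash it first: H(key) = 9b, then zero-pad to 4 bytes: K' = 9b 00 00 00.
K' ⊕ ipad = ad 36 36 36.  K' ⊕ opad = c7 5c 5c 5c.
Inner input = (K'⊕ipad) ∥ m = ad 36 36 36 ∥ 08.
Inner hash: sum = 173+54+54+54+8 = 343; mod 256 = 87 → 57.
Outer input = (K'⊕opad) ∥ inner = c7 5c 5c 5c ∥ 57.
Outer hash (tag): sum = 199+92+92+92+87 = 562; mod 256 = 50 → 32.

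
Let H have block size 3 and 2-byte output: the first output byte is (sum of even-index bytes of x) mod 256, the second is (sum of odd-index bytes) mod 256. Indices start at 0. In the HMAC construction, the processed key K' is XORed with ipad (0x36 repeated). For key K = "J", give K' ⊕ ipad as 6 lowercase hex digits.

Key "J" = 4a is 1 byte ≤ B = 3; zero-pad to 3 bytes: K' = 4a 00 00.
XOR each byte with 0x36: 4a⊕36=7c, 00⊕36=36, 00⊕36=36.

7c3636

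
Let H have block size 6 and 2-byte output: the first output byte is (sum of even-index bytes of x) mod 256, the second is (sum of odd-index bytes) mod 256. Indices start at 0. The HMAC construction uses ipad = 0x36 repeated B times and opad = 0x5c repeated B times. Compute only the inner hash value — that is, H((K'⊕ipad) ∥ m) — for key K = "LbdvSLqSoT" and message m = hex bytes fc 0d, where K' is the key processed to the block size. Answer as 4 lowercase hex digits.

Key "LbdvSLqSoT" = 4c 62 64 76 53 4c 71 53 6f 54 is 10 bytes > B = 6, so hash it first: H(key) = e3 cb, then zero-pad to 6 bytes: K' = e3 cb 00 00 00 00.
K' ⊕ ipad = d5 fd 36 36 36 36.
Inner input = d5 fd 36 36 36 36 ∥ fc 0d.
Inner hash: even-index sum = 573 mod 256 = 61; odd-index sum = 374 mod 256 = 118 → 3d 76.

3d76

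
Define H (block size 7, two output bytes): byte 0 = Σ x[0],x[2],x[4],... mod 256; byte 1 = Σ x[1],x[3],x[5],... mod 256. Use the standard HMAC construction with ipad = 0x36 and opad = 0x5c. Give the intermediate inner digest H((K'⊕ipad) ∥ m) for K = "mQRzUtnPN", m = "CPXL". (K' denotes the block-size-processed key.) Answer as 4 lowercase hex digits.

Key "mQRzUtnPN" = 6d 51 52 7a 55 74 6e 50 4e is 9 bytes > B = 7, so hash it first: H(key) = d0 8f, then zero-pad to 7 bytes: K' = d0 8f 00 00 00 00 00.
K' ⊕ ipad = e6 b9 36 36 36 36 36.
Inner input = e6 b9 36 36 36 36 36 ∥ 43 50 58 4c.
Inner hash: even-index sum = 548 mod 256 = 36; odd-index sum = 448 mod 256 = 192 → 24 c0.

24c0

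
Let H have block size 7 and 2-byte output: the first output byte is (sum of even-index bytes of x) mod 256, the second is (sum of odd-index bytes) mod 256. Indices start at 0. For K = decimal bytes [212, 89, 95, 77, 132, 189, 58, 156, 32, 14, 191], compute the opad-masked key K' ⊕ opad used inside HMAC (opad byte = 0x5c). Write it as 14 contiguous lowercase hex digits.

8c515c5c5c5c5c

Key decimal bytes [212, 89, 95, 77, 132, 189, 58, 156, 32, 14, 191] = d4 59 5f 4d 84 bd 3a 9c 20 0e bf is 11 bytes > B = 7, so hash it first: H(key) = d0 0d, then zero-pad to 7 bytes: K' = d0 0d 00 00 00 00 00.
XOR each byte with 0x5c: d0⊕5c=8c, 0d⊕5c=51, 00⊕5c=5c, 00⊕5c=5c, 00⊕5c=5c, 00⊕5c=5c, 00⊕5c=5c.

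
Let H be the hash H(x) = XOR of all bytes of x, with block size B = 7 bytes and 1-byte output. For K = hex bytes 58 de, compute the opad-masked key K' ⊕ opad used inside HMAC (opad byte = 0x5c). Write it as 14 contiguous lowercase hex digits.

Key hex bytes 58 de is 2 bytes ≤ B = 7; zero-pad to 7 bytes: K' = 58 de 00 00 00 00 00.
XOR each byte with 0x5c: 58⊕5c=04, de⊕5c=82, 00⊕5c=5c, 00⊕5c=5c, 00⊕5c=5c, 00⊕5c=5c, 00⊕5c=5c.

04825c5c5c5c5c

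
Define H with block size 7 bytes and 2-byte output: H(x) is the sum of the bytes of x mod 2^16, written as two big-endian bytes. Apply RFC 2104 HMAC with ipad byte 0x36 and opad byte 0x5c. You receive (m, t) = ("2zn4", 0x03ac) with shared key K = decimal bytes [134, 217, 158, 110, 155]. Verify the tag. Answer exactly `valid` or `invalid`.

invalid

Key decimal bytes [134, 217, 158, 110, 155] = 86 d9 9e 6e 9b is 5 bytes ≤ B = 7; zero-pad to 7 bytes: K' = 86 d9 9e 6e 9b 00 00.
K' ⊕ ipad = b0 ef a8 58 ad 36 36; K' ⊕ opad = da 85 c2 32 c7 5c 5c.
Inner hash: sum = 176+239+168+88+173+54+54+50+122+110+52 = 1286 → 05 06.
Outer hash (recomputed tag): sum = 218+133+194+50+199+92+92+5+6 = 989 → 03 dd.
Recomputed tag = 03dd; claimed = 03ac → mismatch.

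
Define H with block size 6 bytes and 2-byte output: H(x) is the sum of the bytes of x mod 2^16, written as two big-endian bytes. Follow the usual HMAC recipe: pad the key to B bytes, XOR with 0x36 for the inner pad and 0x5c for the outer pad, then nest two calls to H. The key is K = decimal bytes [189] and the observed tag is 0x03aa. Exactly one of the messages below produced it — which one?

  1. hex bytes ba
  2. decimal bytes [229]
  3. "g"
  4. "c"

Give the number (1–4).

Key decimal bytes [189] = bd is 1 byte ≤ B = 6; zero-pad to 6 bytes: K' = bd 00 00 00 00 00.
K' ⊕ ipad = 8b 36 36 36 36 36; K' ⊕ opad = e1 5c 5c 5c 5c 5c.
m1: inner = H(8b 36 36 36 36 36 ba) = 02 53; tag = H(e1 5c 5c 5c 5c 5c 02 53) = 0302
m2: inner = H(8b 36 36 36 36 36 e5) = 02 7e; tag = H(e1 5c 5c 5c 5c 5c 02 7e) = 032d
m3: inner = H(8b 36 36 36 36 36 67) = 02 00; tag = H(e1 5c 5c 5c 5c 5c 02 00) = 02af
m4: inner = H(8b 36 36 36 36 36 63) = 01 fc; tag = H(e1 5c 5c 5c 5c 5c 01 fc) = 03aa ← matches

4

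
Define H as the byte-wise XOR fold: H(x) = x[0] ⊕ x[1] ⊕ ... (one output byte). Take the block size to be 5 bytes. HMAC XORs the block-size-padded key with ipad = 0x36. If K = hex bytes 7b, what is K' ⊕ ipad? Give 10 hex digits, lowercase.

Key hex bytes 7b is 1 byte ≤ B = 5; zero-pad to 5 bytes: K' = 7b 00 00 00 00.
XOR each byte with 0x36: 7b⊕36=4d, 00⊕36=36, 00⊕36=36, 00⊕36=36, 00⊕36=36.

4d36363636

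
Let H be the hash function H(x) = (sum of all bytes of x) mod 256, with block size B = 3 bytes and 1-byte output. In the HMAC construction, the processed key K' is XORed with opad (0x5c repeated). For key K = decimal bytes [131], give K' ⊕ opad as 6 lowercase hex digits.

df5c5c

Key decimal bytes [131] = 83 is 1 byte ≤ B = 3; zero-pad to 3 bytes: K' = 83 00 00.
XOR each byte with 0x5c: 83⊕5c=df, 00⊕5c=5c, 00⊕5c=5c.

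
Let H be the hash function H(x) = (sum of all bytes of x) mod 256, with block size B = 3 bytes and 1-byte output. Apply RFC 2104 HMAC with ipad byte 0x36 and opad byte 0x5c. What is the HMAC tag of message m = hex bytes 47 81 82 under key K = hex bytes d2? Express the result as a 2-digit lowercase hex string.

e0

Key hex bytes d2 is 1 byte ≤ B = 3; zero-pad to 3 bytes: K' = d2 00 00.
K' ⊕ ipad = e4 36 36.  K' ⊕ opad = 8e 5c 5c.
Inner input = (K'⊕ipad) ∥ m = e4 36 36 ∥ 47 81 82.
Inner hash: sum = 228+54+54+71+129+130 = 666; mod 256 = 154 → 9a.
Outer input = (K'⊕opad) ∥ inner = 8e 5c 5c ∥ 9a.
Outer hash (tag): sum = 142+92+92+154 = 480; mod 256 = 224 → e0.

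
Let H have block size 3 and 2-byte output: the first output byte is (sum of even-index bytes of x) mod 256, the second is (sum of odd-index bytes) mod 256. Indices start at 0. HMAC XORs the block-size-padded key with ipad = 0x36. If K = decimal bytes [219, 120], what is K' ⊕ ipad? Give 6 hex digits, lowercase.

ed4e36

Key decimal bytes [219, 120] = db 78 is 2 bytes ≤ B = 3; zero-pad to 3 bytes: K' = db 78 00.
XOR each byte with 0x36: db⊕36=ed, 78⊕36=4e, 00⊕36=36.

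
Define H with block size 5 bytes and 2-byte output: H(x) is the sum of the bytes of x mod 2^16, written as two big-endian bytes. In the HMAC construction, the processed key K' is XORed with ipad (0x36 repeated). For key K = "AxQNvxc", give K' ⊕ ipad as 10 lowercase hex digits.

349f363636

Key "AxQNvxc" = 41 78 51 4e 76 78 63 is 7 bytes > B = 5, so hash it first: H(key) = 02 a9, then zero-pad to 5 bytes: K' = 02 a9 00 00 00.
XOR each byte with 0x36: 02⊕36=34, a9⊕36=9f, 00⊕36=36, 00⊕36=36, 00⊕36=36.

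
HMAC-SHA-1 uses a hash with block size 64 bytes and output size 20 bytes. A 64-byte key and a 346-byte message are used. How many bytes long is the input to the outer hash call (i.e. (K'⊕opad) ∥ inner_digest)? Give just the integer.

Key is 64 ≤ 64 bytes, zero-padded: |K'| = 64.
Outer input = (K'⊕opad) ∥ H(inner) → 64 + 20 = 84 bytes.

84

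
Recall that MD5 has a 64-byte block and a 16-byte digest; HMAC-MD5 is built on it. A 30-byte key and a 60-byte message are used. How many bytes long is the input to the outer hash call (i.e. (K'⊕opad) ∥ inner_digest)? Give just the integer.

Key is 30 ≤ 64 bytes, zero-padded: |K'| = 64.
Outer input = (K'⊕opad) ∥ H(inner) → 64 + 16 = 80 bytes.

80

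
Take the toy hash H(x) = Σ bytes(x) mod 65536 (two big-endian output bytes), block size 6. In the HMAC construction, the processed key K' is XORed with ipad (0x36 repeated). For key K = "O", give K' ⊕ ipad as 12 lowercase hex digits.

Key "O" = 4f is 1 byte ≤ B = 6; zero-pad to 6 bytes: K' = 4f 00 00 00 00 00.
XOR each byte with 0x36: 4f⊕36=79, 00⊕36=36, 00⊕36=36, 00⊕36=36, 00⊕36=36, 00⊕36=36.

793636363636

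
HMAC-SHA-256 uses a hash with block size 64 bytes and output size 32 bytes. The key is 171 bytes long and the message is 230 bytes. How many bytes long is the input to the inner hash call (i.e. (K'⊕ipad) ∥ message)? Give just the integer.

Key is 171 > 64 bytes, so it is hashed to 32 bytes then zero-padded to 64: |K'| = 64.
Inner input = (K'⊕ipad) ∥ m → 64 + 230 = 294 bytes.

294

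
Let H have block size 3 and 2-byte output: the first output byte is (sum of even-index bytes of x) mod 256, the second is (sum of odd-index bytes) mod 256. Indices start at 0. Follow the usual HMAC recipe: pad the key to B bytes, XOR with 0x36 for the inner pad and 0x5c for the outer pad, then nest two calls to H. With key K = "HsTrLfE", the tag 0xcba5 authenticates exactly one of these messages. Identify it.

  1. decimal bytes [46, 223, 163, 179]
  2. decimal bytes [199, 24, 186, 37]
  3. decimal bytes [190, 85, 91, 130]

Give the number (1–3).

Key "HsTrLfE" = 48 73 54 72 4c 66 45 is 7 bytes > B = 3, so hash it first: H(key) = 2d 4b, then zero-pad to 3 bytes: K' = 2d 4b 00.
K' ⊕ ipad = 1b 7d 36; K' ⊕ opad = 71 17 5c.
m1: inner = H(1b 7d 36 2e df a3 b3) = e3 4e; tag = H(71 17 5c e3 4e) = 1bfa
m2: inner = H(1b 7d 36 c7 18 ba 25) = 8e fe; tag = H(71 17 5c 8e fe) = cba5 ← matches
m3: inner = H(1b 7d 36 be 55 5b 82) = 28 96; tag = H(71 17 5c 28 96) = 633f

2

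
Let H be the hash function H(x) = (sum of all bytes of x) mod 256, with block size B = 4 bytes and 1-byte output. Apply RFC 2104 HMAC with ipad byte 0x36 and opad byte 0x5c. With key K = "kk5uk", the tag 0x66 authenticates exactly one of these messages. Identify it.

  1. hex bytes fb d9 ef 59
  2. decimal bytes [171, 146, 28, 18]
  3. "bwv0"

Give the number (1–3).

Key "kk5uk" = 6b 6b 35 75 6b is 5 bytes > B = 4, so hash it first: H(key) = eb, then zero-pad to 4 bytes: K' = eb 00 00 00.
K' ⊕ ipad = dd 36 36 36; K' ⊕ opad = b7 5c 5c 5c.
m1: inner = H(dd 36 36 36 fb d9 ef 59) = 9b; tag = H(b7 5c 5c 5c 9b) = 66 ← matches
m2: inner = H(dd 36 36 36 ab 92 1c 12) = ea; tag = H(b7 5c 5c 5c ea) = b5
m3: inner = H(dd 36 36 36 62 77 76 30) = fe; tag = H(b7 5c 5c 5c fe) = c9

1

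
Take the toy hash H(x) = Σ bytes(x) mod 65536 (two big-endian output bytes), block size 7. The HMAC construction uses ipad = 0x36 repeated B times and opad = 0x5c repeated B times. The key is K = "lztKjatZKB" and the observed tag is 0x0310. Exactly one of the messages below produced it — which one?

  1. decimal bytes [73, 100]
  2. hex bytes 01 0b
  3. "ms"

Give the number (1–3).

2

Key "lztKjatZKB" = 6c 7a 74 4b 6a 61 74 5a 4b 42 is 10 bytes > B = 7, so hash it first: H(key) = 03 cb, then zero-pad to 7 bytes: K' = 03 cb 00 00 00 00 00.
K' ⊕ ipad = 35 fd 36 36 36 36 36; K' ⊕ opad = 5f 97 5c 5c 5c 5c 5c.
m1: inner = H(35 fd 36 36 36 36 36 49 64) = 02 ed; tag = H(5f 97 5c 5c 5c 5c 5c 02 ed) = 03b1
m2: inner = H(35 fd 36 36 36 36 36 01 0b) = 02 4c; tag = H(5f 97 5c 5c 5c 5c 5c 02 4c) = 0310 ← matches
m3: inner = H(35 fd 36 36 36 36 36 6d 73) = 03 20; tag = H(5f 97 5c 5c 5c 5c 5c 03 20) = 02e5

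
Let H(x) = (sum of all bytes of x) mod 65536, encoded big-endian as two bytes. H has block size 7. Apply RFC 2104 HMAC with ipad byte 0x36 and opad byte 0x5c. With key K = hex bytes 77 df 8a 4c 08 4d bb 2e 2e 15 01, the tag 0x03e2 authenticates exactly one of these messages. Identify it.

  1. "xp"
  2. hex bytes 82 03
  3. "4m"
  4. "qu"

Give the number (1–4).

1

Key hex bytes 77 df 8a 4c 08 4d bb 2e 2e 15 01 is 11 bytes > B = 7, so hash it first: H(key) = 03 ae, then zero-pad to 7 bytes: K' = 03 ae 00 00 00 00 00.
K' ⊕ ipad = 35 98 36 36 36 36 36; K' ⊕ opad = 5f f2 5c 5c 5c 5c 5c.
m1: inner = H(35 98 36 36 36 36 36 78 70) = 02 c3; tag = H(5f f2 5c 5c 5c 5c 5c 02 c3) = 03e2 ← matches
m2: inner = H(35 98 36 36 36 36 36 82 03) = 02 60; tag = H(5f f2 5c 5c 5c 5c 5c 02 60) = 037f
m3: inner = H(35 98 36 36 36 36 36 34 6d) = 02 7c; tag = H(5f f2 5c 5c 5c 5c 5c 02 7c) = 039b
m4: inner = H(35 98 36 36 36 36 36 71 75) = 02 c1; tag = H(5f f2 5c 5c 5c 5c 5c 02 c1) = 03e0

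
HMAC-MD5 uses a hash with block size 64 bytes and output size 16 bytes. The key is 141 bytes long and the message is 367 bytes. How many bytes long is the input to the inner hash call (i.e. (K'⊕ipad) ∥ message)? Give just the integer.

Key is 141 > 64 bytes, so it is hashed to 16 bytes then zero-padded to 64: |K'| = 64.
Inner input = (K'⊕ipad) ∥ m → 64 + 367 = 431 bytes.

431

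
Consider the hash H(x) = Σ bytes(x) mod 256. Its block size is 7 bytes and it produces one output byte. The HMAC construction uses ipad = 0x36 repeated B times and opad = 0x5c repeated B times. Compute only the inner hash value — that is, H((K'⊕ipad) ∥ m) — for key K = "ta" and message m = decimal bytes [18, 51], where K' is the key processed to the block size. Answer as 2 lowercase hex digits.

ec

Key "ta" = 74 61 is 2 bytes ≤ B = 7; zero-pad to 7 bytes: K' = 74 61 00 00 00 00 00.
K' ⊕ ipad = 42 57 36 36 36 36 36.
Inner input = 42 57 36 36 36 36 36 ∥ 12 33.
Inner hash: sum = 66+87+54+54+54+54+54+18+51 = 492; mod 256 = 236 → ec.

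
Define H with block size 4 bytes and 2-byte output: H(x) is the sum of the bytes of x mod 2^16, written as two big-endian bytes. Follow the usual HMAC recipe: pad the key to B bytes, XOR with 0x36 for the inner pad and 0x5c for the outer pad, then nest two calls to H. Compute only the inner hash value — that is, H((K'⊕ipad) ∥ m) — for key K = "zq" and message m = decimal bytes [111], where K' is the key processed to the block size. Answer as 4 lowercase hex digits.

Key "zq" = 7a 71 is 2 bytes ≤ B = 4; zero-pad to 4 bytes: K' = 7a 71 00 00.
K' ⊕ ipad = 4c 47 36 36.
Inner input = 4c 47 36 36 ∥ 6f.
Inner hash: sum = 76+71+54+54+111 = 366 → 01 6e.

016e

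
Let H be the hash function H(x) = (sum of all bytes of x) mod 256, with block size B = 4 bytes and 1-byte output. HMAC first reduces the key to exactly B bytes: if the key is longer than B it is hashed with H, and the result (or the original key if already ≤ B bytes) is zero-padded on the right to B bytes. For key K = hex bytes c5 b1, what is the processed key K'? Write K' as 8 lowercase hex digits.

c5b10000

Key hex bytes c5 b1 is 2 bytes ≤ B = 4; zero-pad to 4 bytes: K' = c5 b1 00 00.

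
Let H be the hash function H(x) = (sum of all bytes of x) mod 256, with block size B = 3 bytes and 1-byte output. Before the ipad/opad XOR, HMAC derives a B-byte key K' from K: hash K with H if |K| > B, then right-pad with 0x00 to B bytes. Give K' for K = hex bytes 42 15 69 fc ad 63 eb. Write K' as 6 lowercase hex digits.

|K| = 7 > B = 3, so first hash the key.
H(K): sum = 66+21+105+252+173+99+235 = 951; mod 256 = 183 → b7.
Zero-pad H(K) = b7 to 3 bytes: K' = b7 00 00.

b70000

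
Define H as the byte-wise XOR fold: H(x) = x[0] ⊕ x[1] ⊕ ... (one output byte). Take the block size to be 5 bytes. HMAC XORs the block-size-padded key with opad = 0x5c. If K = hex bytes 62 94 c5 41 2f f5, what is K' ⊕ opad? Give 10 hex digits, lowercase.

f45c5c5c5c

Key hex bytes 62 94 c5 41 2f f5 is 6 bytes > B = 5, so hash it first: H(key) = a8, then zero-pad to 5 bytes: K' = a8 00 00 00 00.
XOR each byte with 0x5c: a8⊕5c=f4, 00⊕5c=5c, 00⊕5c=5c, 00⊕5c=5c, 00⊕5c=5c.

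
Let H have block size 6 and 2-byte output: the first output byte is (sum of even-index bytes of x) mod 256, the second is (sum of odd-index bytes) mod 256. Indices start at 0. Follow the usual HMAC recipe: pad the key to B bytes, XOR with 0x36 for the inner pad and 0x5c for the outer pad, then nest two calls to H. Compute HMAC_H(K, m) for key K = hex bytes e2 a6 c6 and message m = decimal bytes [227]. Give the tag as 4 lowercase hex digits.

91ae

Key hex bytes e2 a6 c6 is 3 bytes ≤ B = 6; zero-pad to 6 bytes: K' = e2 a6 c6 00 00 00.
K' ⊕ ipad = d4 90 f0 36 36 36.  K' ⊕ opad = be fa 9a 5c 5c 5c.
Inner input = (K'⊕ipad) ∥ m = d4 90 f0 36 36 36 ∥ e3.
Inner hash: even-index sum = 733 mod 256 = 221; odd-index sum = 252 mod 256 = 252 → dd fc.
Outer input = (K'⊕opad) ∥ inner = be fa 9a 5c 5c 5c ∥ dd fc.
Outer hash (tag): even-index sum = 657 mod 256 = 145; odd-index sum = 686 mod 256 = 174 → 91 ae.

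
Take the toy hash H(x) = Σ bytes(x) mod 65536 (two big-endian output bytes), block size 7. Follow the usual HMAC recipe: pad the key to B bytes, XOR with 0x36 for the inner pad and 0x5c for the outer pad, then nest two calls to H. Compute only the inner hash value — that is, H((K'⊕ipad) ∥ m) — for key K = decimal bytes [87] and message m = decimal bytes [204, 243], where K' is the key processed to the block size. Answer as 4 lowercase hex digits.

0364

Key decimal bytes [87] = 57 is 1 byte ≤ B = 7; zero-pad to 7 bytes: K' = 57 00 00 00 00 00 00.
K' ⊕ ipad = 61 36 36 36 36 36 36.
Inner input = 61 36 36 36 36 36 36 ∥ cc f3.
Inner hash: sum = 97+54+54+54+54+54+54+204+243 = 868 → 03 64.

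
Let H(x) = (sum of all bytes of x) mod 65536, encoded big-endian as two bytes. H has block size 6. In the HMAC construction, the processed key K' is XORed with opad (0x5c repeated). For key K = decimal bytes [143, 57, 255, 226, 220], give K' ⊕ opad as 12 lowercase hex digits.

d365a3be805c

Key decimal bytes [143, 57, 255, 226, 220] = 8f 39 ff e2 dc is 5 bytes ≤ B = 6; zero-pad to 6 bytes: K' = 8f 39 ff e2 dc 00.
XOR each byte with 0x5c: 8f⊕5c=d3, 39⊕5c=65, ff⊕5c=a3, e2⊕5c=be, dc⊕5c=80, 00⊕5c=5c.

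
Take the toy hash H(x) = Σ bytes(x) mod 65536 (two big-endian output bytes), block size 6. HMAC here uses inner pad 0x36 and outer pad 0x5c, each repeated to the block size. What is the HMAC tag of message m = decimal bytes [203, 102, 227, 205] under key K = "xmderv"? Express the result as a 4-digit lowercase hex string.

01d5

Key "xmderv" = 78 6d 64 65 72 76 is exactly B = 6 bytes: K' = 78 6d 64 65 72 76.
K' ⊕ ipad = 4e 5b 52 53 44 40.  K' ⊕ opad = 24 31 38 39 2e 2a.
Inner input = (K'⊕ipad) ∥ m = 4e 5b 52 53 44 40 ∥ cb 66 e3 cd.
Inner hash: sum = 78+91+82+83+68+64+203+102+227+205 = 1203 → 04 b3.
Outer input = (K'⊕opad) ∥ inner = 24 31 38 39 2e 2a ∥ 04 b3.
Outer hash (tag): sum = 36+49+56+57+46+42+4+179 = 469 → 01 d5.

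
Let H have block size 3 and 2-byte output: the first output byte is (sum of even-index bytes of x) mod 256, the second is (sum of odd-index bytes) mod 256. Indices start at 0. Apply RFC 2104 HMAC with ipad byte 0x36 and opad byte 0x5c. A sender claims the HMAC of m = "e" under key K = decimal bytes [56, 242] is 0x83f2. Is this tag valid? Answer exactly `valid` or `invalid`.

Key decimal bytes [56, 242] = 38 f2 is 2 bytes ≤ B = 3; zero-pad to 3 bytes: K' = 38 f2 00.
K' ⊕ ipad = 0e c4 36; K' ⊕ opad = 64 ae 5c.
Inner hash: even-index sum = 68 mod 256 = 68; odd-index sum = 297 mod 256 = 41 → 44 29.
Outer hash (recomputed tag): even-index sum = 233 mod 256 = 233; odd-index sum = 242 mod 256 = 242 → e9 f2.
Recomputed tag = e9f2; claimed = 83f2 → mismatch.

invalid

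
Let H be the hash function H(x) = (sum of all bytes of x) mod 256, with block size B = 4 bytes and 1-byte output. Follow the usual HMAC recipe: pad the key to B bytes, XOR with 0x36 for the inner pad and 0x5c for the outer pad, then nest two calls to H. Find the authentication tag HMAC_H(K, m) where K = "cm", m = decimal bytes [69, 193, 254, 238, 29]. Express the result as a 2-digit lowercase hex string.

53

Key "cm" = 63 6d is 2 bytes ≤ B = 4; zero-pad to 4 bytes: K' = 63 6d 00 00.
K' ⊕ ipad = 55 5b 36 36.  K' ⊕ opad = 3f 31 5c 5c.
Inner input = (K'⊕ipad) ∥ m = 55 5b 36 36 ∥ 45 c1 fe ee 1d.
Inner hash: sum = 85+91+54+54+69+193+254+238+29 = 1067; mod 256 = 43 → 2b.
Outer input = (K'⊕opad) ∥ inner = 3f 31 5c 5c ∥ 2b.
Outer hash (tag): sum = 63+49+92+92+43 = 339; mod 256 = 83 → 53.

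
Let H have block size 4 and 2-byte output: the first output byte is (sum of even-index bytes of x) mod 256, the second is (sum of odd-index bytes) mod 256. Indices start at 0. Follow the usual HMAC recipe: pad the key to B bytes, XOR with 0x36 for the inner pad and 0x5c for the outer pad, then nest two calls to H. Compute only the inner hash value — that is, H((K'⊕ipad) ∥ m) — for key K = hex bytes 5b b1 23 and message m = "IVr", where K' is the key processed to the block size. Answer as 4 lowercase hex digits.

Key hex bytes 5b b1 23 is 3 bytes ≤ B = 4; zero-pad to 4 bytes: K' = 5b b1 23 00.
K' ⊕ ipad = 6d 87 15 36.
Inner input = 6d 87 15 36 ∥ 49 56 72.
Inner hash: even-index sum = 317 mod 256 = 61; odd-index sum = 275 mod 256 = 19 → 3d 13.

3d13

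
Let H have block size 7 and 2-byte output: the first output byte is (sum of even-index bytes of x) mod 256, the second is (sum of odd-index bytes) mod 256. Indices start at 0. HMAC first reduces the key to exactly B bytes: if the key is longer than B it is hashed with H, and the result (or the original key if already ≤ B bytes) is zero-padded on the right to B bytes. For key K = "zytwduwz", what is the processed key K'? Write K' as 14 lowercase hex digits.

c9df0000000000

|K| = 8 > B = 7, so first hash the key.
H(K): even-index sum = 457 mod 256 = 201; odd-index sum = 479 mod 256 = 223 → c9 df.
Zero-pad H(K) = c9 df to 7 bytes: K' = c9 df 00 00 00 00 00.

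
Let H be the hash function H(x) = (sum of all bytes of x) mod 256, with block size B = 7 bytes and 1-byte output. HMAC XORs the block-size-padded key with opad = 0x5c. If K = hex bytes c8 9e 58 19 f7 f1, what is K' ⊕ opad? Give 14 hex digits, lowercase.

94c20445abad5c

Key hex bytes c8 9e 58 19 f7 f1 is 6 bytes ≤ B = 7; zero-pad to 7 bytes: K' = c8 9e 58 19 f7 f1 00.
XOR each byte with 0x5c: c8⊕5c=94, 9e⊕5c=c2, 58⊕5c=04, 19⊕5c=45, f7⊕5c=ab, f1⊕5c=ad, 00⊕5c=5c.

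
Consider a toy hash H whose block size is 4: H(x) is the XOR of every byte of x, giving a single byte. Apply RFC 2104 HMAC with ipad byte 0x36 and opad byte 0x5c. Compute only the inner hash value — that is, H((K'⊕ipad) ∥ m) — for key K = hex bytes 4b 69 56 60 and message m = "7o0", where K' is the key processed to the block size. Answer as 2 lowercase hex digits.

7c

Key hex bytes 4b 69 56 60 is exactly B = 4 bytes: K' = 4b 69 56 60.
K' ⊕ ipad = 7d 5f 60 56.
Inner input = 7d 5f 60 56 ∥ 37 6f 30.
Inner hash: XOR 7d⊕5f⊕60⊕56⊕37⊕6f⊕30 = 7c.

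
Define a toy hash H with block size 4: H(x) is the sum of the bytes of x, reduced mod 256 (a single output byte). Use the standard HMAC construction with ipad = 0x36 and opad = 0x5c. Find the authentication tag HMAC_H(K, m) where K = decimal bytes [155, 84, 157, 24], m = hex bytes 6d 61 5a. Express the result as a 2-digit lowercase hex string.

e4

Key decimal bytes [155, 84, 157, 24] = 9b 54 9d 18 is exactly B = 4 bytes: K' = 9b 54 9d 18.
K' ⊕ ipad = ad 62 ab 2e.  K' ⊕ opad = c7 08 c1 44.
Inner input = (K'⊕ipad) ∥ m = ad 62 ab 2e ∥ 6d 61 5a.
Inner hash: sum = 173+98+171+46+109+97+90 = 784; mod 256 = 16 → 10.
Outer input = (K'⊕opad) ∥ inner = c7 08 c1 44 ∥ 10.
Outer hash (tag): sum = 199+8+193+68+16 = 484; mod 256 = 228 → e4.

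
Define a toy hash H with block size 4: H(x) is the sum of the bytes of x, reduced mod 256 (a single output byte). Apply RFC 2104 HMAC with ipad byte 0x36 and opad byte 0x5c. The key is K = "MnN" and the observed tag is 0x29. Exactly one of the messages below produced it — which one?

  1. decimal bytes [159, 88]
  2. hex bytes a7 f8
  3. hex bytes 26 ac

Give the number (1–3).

Key "MnN" = 4d 6e 4e is 3 bytes ≤ B = 4; zero-pad to 4 bytes: K' = 4d 6e 4e 00.
K' ⊕ ipad = 7b 58 78 36; K' ⊕ opad = 11 32 12 5c.
m1: inner = H(7b 58 78 36 9f 58) = 78; tag = H(11 32 12 5c 78) = 29 ← matches
m2: inner = H(7b 58 78 36 a7 f8) = 20; tag = H(11 32 12 5c 20) = d1
m3: inner = H(7b 58 78 36 26 ac) = 53; tag = H(11 32 12 5c 53) = 04

1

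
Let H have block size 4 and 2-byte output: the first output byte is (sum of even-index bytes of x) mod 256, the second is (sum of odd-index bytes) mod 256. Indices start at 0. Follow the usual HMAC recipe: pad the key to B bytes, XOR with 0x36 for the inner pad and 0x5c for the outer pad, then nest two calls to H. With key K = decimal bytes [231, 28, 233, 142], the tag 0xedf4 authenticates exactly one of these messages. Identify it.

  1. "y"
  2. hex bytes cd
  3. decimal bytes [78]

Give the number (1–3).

2

Key decimal bytes [231, 28, 233, 142] = e7 1c e9 8e is exactly B = 4 bytes: K' = e7 1c e9 8e.
K' ⊕ ipad = d1 2a df b8; K' ⊕ opad = bb 40 b5 d2.
m1: inner = H(d1 2a df b8 79) = 29 e2; tag = H(bb 40 b5 d2 29 e2) = 99f4
m2: inner = H(d1 2a df b8 cd) = 7d e2; tag = H(bb 40 b5 d2 7d e2) = edf4 ← matches
m3: inner = H(d1 2a df b8 4e) = fe e2; tag = H(bb 40 b5 d2 fe e2) = 6ef4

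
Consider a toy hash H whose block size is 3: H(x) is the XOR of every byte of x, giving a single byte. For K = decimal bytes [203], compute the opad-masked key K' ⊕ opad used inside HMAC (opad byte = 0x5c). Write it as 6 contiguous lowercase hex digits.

Key decimal bytes [203] = cb is 1 byte ≤ B = 3; zero-pad to 3 bytes: K' = cb 00 00.
XOR each byte with 0x5c: cb⊕5c=97, 00⊕5c=5c, 00⊕5c=5c.

975c5c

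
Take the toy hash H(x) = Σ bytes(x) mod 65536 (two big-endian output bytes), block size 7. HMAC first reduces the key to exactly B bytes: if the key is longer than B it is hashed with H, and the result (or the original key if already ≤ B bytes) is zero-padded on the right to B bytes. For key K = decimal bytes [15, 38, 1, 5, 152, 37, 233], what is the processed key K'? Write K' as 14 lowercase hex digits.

0f2601059825e9

Key decimal bytes [15, 38, 1, 5, 152, 37, 233] = 0f 26 01 05 98 25 e9 is exactly B = 7 bytes: K' = 0f 26 01 05 98 25 e9.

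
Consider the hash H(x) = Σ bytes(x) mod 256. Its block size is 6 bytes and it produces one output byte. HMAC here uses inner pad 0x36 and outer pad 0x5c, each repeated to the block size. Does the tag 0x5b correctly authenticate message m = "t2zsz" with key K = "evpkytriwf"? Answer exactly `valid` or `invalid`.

valid

Key "evpkytriwf" = 65 76 70 6b 79 74 72 69 77 66 is 10 bytes > B = 6, so hash it first: H(key) = 5b, then zero-pad to 6 bytes: K' = 5b 00 00 00 00 00.
K' ⊕ ipad = 6d 36 36 36 36 36; K' ⊕ opad = 07 5c 5c 5c 5c 5c.
Inner hash: sum = 109+54+54+54+54+54+116+50+122+115+122 = 904; mod 256 = 136 → 88.
Outer hash (recomputed tag): sum = 7+92+92+92+92+92+136 = 603; mod 256 = 91 → 5b.
Recomputed tag = 5b; claimed = 5b → match.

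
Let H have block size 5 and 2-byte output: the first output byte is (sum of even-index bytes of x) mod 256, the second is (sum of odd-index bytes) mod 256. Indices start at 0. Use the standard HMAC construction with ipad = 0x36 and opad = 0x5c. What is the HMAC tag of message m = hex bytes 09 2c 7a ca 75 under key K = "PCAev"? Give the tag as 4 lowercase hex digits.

Key "PCAev" = 50 43 41 65 76 is exactly B = 5 bytes: K' = 50 43 41 65 76.
K' ⊕ ipad = 66 75 77 53 40.  K' ⊕ opad = 0c 1f 1d 39 2a.
Inner input = (K'⊕ipad) ∥ m = 66 75 77 53 40 ∥ 09 2c 7a ca 75.
Inner hash: even-index sum = 531 mod 256 = 19; odd-index sum = 448 mod 256 = 192 → 13 c0.
Outer input = (K'⊕opad) ∥ inner = 0c 1f 1d 39 2a ∥ 13 c0.
Outer hash (tag): even-index sum = 275 mod 256 = 19; odd-index sum = 107 mod 256 = 107 → 13 6b.

136b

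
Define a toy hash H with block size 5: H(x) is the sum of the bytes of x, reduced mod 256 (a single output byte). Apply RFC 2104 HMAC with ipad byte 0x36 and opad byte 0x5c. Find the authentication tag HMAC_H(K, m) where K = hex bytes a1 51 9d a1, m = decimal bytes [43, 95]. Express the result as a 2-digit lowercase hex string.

24

Key hex bytes a1 51 9d a1 is 4 bytes ≤ B = 5; zero-pad to 5 bytes: K' = a1 51 9d a1 00.
K' ⊕ ipad = 97 67 ab 97 36.  K' ⊕ opad = fd 0d c1 fd 5c.
Inner input = (K'⊕ipad) ∥ m = 97 67 ab 97 36 ∥ 2b 5f.
Inner hash: sum = 151+103+171+151+54+43+95 = 768; mod 256 = 0 → 00.
Outer input = (K'⊕opad) ∥ inner = fd 0d c1 fd 5c ∥ 00.
Outer hash (tag): sum = 253+13+193+253+92+0 = 804; mod 256 = 36 → 24.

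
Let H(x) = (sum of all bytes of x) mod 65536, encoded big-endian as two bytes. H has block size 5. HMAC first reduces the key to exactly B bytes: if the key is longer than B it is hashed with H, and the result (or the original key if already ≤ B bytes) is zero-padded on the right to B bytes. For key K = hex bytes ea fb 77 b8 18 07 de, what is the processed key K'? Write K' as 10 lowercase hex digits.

|K| = 7 > B = 5, so first hash the key.
H(K): sum = 234+251+119+184+24+7+222 = 1041 → 04 11.
Zero-pad H(K) = 04 11 to 5 bytes: K' = 04 11 00 00 00.

0411000000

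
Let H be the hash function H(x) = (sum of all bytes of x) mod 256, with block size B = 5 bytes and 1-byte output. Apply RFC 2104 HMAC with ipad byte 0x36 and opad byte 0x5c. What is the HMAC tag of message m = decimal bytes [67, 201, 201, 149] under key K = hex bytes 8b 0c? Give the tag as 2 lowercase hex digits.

3e

Key hex bytes 8b 0c is 2 bytes ≤ B = 5; zero-pad to 5 bytes: K' = 8b 0c 00 00 00.
K' ⊕ ipad = bd 3a 36 36 36.  K' ⊕ opad = d7 50 5c 5c 5c.
Inner input = (K'⊕ipad) ∥ m = bd 3a 36 36 36 ∥ 43 c9 c9 95.
Inner hash: sum = 189+58+54+54+54+67+201+201+149 = 1027; mod 256 = 3 → 03.
Outer input = (K'⊕opad) ∥ inner = d7 50 5c 5c 5c ∥ 03.
Outer hash (tag): sum = 215+80+92+92+92+3 = 574; mod 256 = 62 → 3e.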